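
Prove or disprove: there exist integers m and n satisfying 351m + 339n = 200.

Any value of 351m + 339n is a multiple of gcd(351, 339) = 3.
However 200 leaves remainder 2 on division by 3.
Hence no integers m, n satisfy the equation.

There are no such integers.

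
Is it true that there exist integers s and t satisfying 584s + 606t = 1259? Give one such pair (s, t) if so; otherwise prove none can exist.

No such integers exist.

Any value of 584s + 606t is a multiple of gcd(584, 606) = 2.
But 1259 is not a multiple of 2 (it leaves remainder 1).
Hence no integers s, t satisfy the equation.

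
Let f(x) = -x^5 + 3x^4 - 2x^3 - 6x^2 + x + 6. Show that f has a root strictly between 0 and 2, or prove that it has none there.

f(0) = 6 and f(2) = -16, which have opposite signs.
f is continuous everywhere (it is a polynomial), in particular on [0, 2].
By the Intermediate Value Theorem f must vanish at some point of (0, 2).

Such a root exists.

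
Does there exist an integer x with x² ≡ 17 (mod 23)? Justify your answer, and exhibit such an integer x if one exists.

No, no such integer exists.

23 is prime, so by Euler's criterion 17 is a square mod 23 iff 17^((23−1)/2) = 17^11 ≡ 1 (mod 23).
Squaring successively (mod 23): 17^2 = 289 ≡ 13; 17^4 ≡ 13² = 169 ≡ 8; 17^8 ≡ 8² = 64 ≡ 18.
Since 11 = 8 + 2 + 1, 17^11 ≡ 18 · 13 · 17; multiplying out mod 23: 18·13 = 234 ≡ 4, then 4·17 = 68 ≡ 22. Thus 17^11 ≡ 22 ≡ −1 (mod 23).
By Euler's criterion 17 is a quadratic non-residue mod 23: no x satisfies x² ≡ 17 (mod 23).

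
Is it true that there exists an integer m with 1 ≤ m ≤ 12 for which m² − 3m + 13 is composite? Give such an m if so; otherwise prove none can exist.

At m = 12: 12² − 3·12 + 13 = 121 = 11·11, which is composite.

m = 12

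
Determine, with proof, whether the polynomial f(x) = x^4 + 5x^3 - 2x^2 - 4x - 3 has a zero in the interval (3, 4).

The endpoint values f(3) = 183 and f(4) = 525 are both positive. Claim: f(x) > 0 for every x in (3, 4).
Substitute x = 3 + u, where 0 < u < 1 on the interval. Expanding, f(3 + u) = u^4 + 17u^3 + 97u^2 + 227u + 183.
All 5 nonzero coefficients of this polynomial in u are positive; hence for u > 0 the value is a sum of positive terms (the constant 183 among them).
Therefore f(x) > 0 throughout (3, 4), and f has no zero there.

f has no root in that interval.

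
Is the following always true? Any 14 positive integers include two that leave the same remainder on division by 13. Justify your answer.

There are exactly 13 possible remainders on division by 13.
Since 14 > 13, two of the 14 integers must share a residue class by the pigeonhole principle; call them a and b.
So a and b have equal remainders mod 13, which is exactly what was to be shown.

Yes.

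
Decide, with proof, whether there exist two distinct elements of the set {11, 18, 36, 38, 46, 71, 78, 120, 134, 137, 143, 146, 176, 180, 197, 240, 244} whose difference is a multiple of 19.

Reduce each element modulo 19: 11↦11, 18↦18, 36↦17, 38↦0, 46↦8, 71↦14, 78↦2, 120↦6, 134↦1, 137↦4, 143↦10, 146↦13, 176↦5, 180↦9, 197↦7, 240↦12, 244↦16.
These 17 residues are pairwise different, hence no difference of two elements is divisible by 19.

No, no such pair exists.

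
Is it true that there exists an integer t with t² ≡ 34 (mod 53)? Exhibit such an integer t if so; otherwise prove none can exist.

53 is prime, so by Euler's criterion 34 is a square mod 53 iff 34^((53−1)/2) = 34^26 ≡ 1 (mod 53).
Squaring successively (mod 53): 34^2 = 1156 ≡ 43; 34^4 ≡ 43² = 1849 ≡ 47; 34^8 ≡ 47² = 2209 ≡ 36; 34^16 ≡ 36² = 1296 ≡ 24.
Since 26 = 16 + 8 + 2, 34^26 ≡ 24 · 36 · 43; multiplying out mod 53: 24·36 = 864 ≡ 16, then 16·43 = 688 ≡ 52. Thus 34^26 ≡ 52 ≡ −1 (mod 53).
By Euler's criterion 34 is a quadratic non-residue mod 53: no t satisfies t² ≡ 34 (mod 53).

No, no such integer exists.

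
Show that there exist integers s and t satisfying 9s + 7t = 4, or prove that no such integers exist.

s = 2, t = -2

9 and 7 are coprime, so 9s + 7t ranges over all of ℤ.
Dividing repeatedly: 9 = 1·7 + 2, 7 = 3·2 + 1, 2 = 2·1 + 0.
Back-substituting, 1 = 7 − 3·2 = 7 − 3·(9 − 1·7) = −3·9 + 4·7; that is, 9·(-3) + 7·4 = 1.
Multiplying through by 4: s = (-3)·4 = -12, t = 4·4 = 16 is a solution.
Adding 2·7 to s and subtracting 2·9 from t gives the tidier solution (2, -2).
Indeed 9·2 + 7·(-2) = 18 − 14 = 4.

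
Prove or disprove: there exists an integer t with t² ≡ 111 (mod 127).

No such integer exists.

127 is prime, so by Euler's criterion 111 is a square mod 127 iff 111^((127−1)/2) = 111^63 ≡ 1 (mod 127).
Squaring successively (mod 127): 111^2 = 12321 ≡ 2; 111^4 ≡ 2² = 4 ≡ 4; 111^8 ≡ 4² = 16 ≡ 16; 111^16 ≡ 16² = 256 ≡ 2; 111^32 ≡ 2² = 4 ≡ 4.
Since 63 = 32 + 16 + 8 + 4 + 2 + 1, 111^63 ≡ 4 · 2 · 16 · 4 · 2 · 111; multiplying out mod 127: 4·2 = 8 ≡ 8, then 8·16 = 128 ≡ 1, then 1·4 = 4 ≡ 4, then 4·2 = 8 ≡ 8, then 8·111 = 888 ≡ 126. Thus 111^63 ≡ 126 ≡ −1 (mod 127).
The value −1 means 111 is a non-residue modulo 127, so t² ≡ 111 (mod 127) is impossible.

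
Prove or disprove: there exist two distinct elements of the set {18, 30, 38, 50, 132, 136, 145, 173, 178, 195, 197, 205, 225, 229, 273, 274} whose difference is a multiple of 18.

No such pair exists.

Residues mod 18: 18↦0, 30↦12, 38↦2, 50↦14, 132↦6, 136↦10, 145↦1, 173↦11, 178↦16, 195↦15, 197↦17, 205↦7, 225↦9, 229↦13, 273↦3, 274↦4.
All 16 residues are distinct, so no two elements differ by a multiple of 18.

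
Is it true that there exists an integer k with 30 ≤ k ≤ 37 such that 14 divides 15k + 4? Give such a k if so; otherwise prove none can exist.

At k = 30, 15·30 + 4 = 454 ≡ 6 (mod 14), and each step in k adds 15 ≡ 1 (mod 14), giving residues 6, 7, 8, 9, 10, 11, 12, 13 for k = 30, 31, …, 37.
The residue 0 does not occur, so no k in [30, 37] makes 15k + 4 a multiple of 14.

No, no such integer k in that range exists.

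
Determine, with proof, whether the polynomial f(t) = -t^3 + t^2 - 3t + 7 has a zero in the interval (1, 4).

f(1) = 4 and f(4) = -53, which have opposite signs.
As a polynomial, f is continuous on every closed interval.
By the Intermediate Value Theorem f must vanish at some point of (1, 4).

Such a root exists.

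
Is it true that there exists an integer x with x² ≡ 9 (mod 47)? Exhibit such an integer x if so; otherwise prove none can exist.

Take x = 3. Then 3² = 9, and since 0 ≤ 9 < 47 this is already reduced: 3² ≡ 9 (mod 47).

x = 3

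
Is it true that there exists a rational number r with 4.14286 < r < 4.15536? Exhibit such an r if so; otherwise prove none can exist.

Multiplying by 13: 13·4.14286 = 53.85718 and 13·4.15536 = 54.01968, so the integer 54 lies strictly between them.
So r = 54/13 works: it is a ratio of integers, and dividing 13·4.14286 < 54 < 13·4.15536 through by 13 gives 4.14286 < 54/13 < 4.15536.

r = 54/13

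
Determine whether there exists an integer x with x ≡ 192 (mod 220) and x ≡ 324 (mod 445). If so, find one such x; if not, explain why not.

No such integer exists.

Reduce both congruences modulo 5, which divides 220 and 445: they say x ≡ 192 (mod 5) and x ≡ 324 (mod 5).
These are incompatible: 192 − 324 = -132 is not divisible by 5.
So no integer satisfies both congruences.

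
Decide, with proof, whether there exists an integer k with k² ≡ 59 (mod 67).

k = 27 works: 27² = 729, and 729 − 59 = 670 = 10·67.

k = 27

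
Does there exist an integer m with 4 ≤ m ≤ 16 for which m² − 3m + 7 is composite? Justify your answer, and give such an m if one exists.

m = 16

At m = 16: 16² − 3·16 + 7 = 215 = 5·43, which is composite.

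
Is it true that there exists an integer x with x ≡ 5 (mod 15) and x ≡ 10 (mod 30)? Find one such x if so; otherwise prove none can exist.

No, no such integer exists.

Reduce both congruences modulo 15, which divides 15 and 30: they say x ≡ 5 (mod 15) and x ≡ 10 (mod 15).
These are incompatible: 5 − 10 = -5 is not divisible by 15.
Therefore no such x exists.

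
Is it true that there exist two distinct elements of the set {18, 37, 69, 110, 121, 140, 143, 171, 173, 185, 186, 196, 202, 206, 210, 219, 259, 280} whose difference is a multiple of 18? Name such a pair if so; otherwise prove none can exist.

Residues mod 18: 18↦0, 37↦1, 69↦15, 110↦2, 121↦13, 140↦14, 143↦17, 171↦9, 173↦11, 185↦5, 186↦6, 196↦16, 202↦4, 206↦8, 210↦12, 219↦3, 259↦7, 280↦10.
No residue repeats among the 18 elements, so no pair has difference ≡ 0 (mod 18).

No, no such pair exists.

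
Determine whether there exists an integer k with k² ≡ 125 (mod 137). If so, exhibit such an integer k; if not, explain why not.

No, no such integer exists.

Apply Euler's criterion with the prime 137: 125 is a quadratic residue iff 125^68 ≡ 1 (mod 137), and a non-residue iff it is ≡ −1.
Squaring successively (mod 137): 125^2 = 15625 ≡ 7; 125^4 ≡ 7² = 49 ≡ 49; 125^8 ≡ 49² = 2401 ≡ 72; 125^16 ≡ 72² = 5184 ≡ 115; 125^32 ≡ 115² = 13225 ≡ 73; 125^64 ≡ 73² = 5329 ≡ 123.
Since 68 = 64 + 4, 125^68 ≡ 123 · 49; multiplying out mod 137: 123·49 = 6027 ≡ 136. Thus 125^68 ≡ 136 ≡ −1 (mod 137).
The value −1 means 125 is a non-residue modulo 137, so k² ≡ 125 (mod 137) is impossible.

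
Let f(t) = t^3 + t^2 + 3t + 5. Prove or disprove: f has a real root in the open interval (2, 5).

No.

Evaluate at the endpoints: f(2) = 23, f(5) = 170 — same sign (positive).
f'(t) = 3t^2 + 2t + 3 has discriminant 2² − 4·3·3 = -32 < 0, so f' has no real roots and is positive for every real t.
Hence f is strictly increasing on ℝ, and in particular on [2, 5]. A strictly monotone function with same-sign endpoint values stays positive on the whole interval, so f has no zero in (2, 5).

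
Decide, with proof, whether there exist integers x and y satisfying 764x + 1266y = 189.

There are no such integers.

Both 764 and 1266 are divisible by gcd(764, 1266) = 2, hence so is any combination 764x + 1266y.
But 189 = 2·94 + 1, so 2 ∤ 189.
Therefore 764x + 1266y = 189 has no solution in integers.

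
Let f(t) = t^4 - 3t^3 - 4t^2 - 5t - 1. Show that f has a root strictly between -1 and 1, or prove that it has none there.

f(-1) = 4 and f(1) = -12, which have opposite signs.
Since f is a polynomial it is continuous on [-1, 1].
By the Intermediate Value Theorem f must vanish at some point of (-1, 1).

Yes, f has a root in the interval.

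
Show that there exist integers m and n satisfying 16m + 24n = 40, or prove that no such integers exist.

gcd(16, 24) = 8, and 8 divides 40, so integer solutions exist.
Dividing through by 8 reduces the equation to 2m + 3n = 5.
Dividing repeatedly: 3 = 1·2 + 1, 2 = 2·1 + 0.
Back-substituting, 1 = 3 − 1·2; that is, 2·(-1) + 3·1 = 1.
Multiplying through by 5: m = (-1)·5 = -5, n = 1·5 = 5 is a solution.
Adding 2·3 to m and subtracting 2·2 from n gives the tidier solution (1, 1).
Indeed 16·1 + 24·1 = 16 + 24 = 40.

m = 1, n = 1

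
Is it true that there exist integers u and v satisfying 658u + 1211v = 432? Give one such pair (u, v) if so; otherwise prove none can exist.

There are no such integers.

gcd(658, 1211) = 7, so every integer of the form 658u + 1211v is a multiple of 7.
However 432 leaves remainder 5 on division by 7.
Therefore 658u + 1211v = 432 has no solution in integers.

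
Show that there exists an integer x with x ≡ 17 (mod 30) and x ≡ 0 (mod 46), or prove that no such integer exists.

No such integer exists.

Both moduli are multiples of 2 = gcd(30, 46), so any solution would satisfy x ≡ 17 and x ≡ 0 modulo 2 simultaneously.
But 17 mod 2 = 1 while 0 mod 2 = 0, a contradiction.
So no integer satisfies both congruences.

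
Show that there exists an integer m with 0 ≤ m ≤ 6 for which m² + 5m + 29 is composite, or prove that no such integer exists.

At m = 4: 4² + 5·4 + 29 = 65 = 5·13, which is composite.

m = 4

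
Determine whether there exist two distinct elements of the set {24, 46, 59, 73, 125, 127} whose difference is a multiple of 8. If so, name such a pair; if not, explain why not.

There is no such pair.

Residues mod 8: 24↦0, 46↦6, 59↦3, 73↦1, 125↦5, 127↦7.
These 6 residues are pairwise different, hence no difference of two elements is divisible by 8.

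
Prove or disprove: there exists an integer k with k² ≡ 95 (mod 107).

No, no such integer exists.

Apply Euler's criterion with the prime 107: 95 is a quadratic residue iff 95^53 ≡ 1 (mod 107), and a non-residue iff it is ≡ −1.
Repeated squaring mod 107: 95^2 = 9025 ≡ 37; 95^4 ≡ 37² = 1369 ≡ 85; 95^8 ≡ 85² = 7225 ≡ 56; 95^16 ≡ 56² = 3136 ≡ 33; 95^32 ≡ 33² = 1089 ≡ 19.
Since 53 = 32 + 16 + 4 + 1, 95^53 ≡ 19 · 33 · 85 · 95; multiplying out mod 107: 19·33 = 627 ≡ 92, then 92·85 = 7820 ≡ 9, then 9·95 = 855 ≡ 106. Thus 95^53 ≡ 106 ≡ −1 (mod 107).
The value −1 means 95 is a non-residue modulo 107, so k² ≡ 95 (mod 107) is impossible.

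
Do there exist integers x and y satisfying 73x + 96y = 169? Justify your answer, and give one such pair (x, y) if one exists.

x = 1, y = 1

73 and 96 are coprime, so 73x + 96y ranges over all of ℤ.
Run the Euclidean algorithm on 96 and 73: 96 = 1·73 + 23, 73 = 3·23 + 4, 23 = 5·4 + 3, 4 = 1·3 + 1, 3 = 3·1 + 0.
Working back up the chain: 1 = 4 − 1·3 = 4 − (23 − 5·4) = −23 + 6·4 = −23 + 6·(73 − 3·23) = 6·73 − 19·23 = 6·73 − 19·(96 − 1·73) = −19·96 + 25·73. So 73·25 + 96·(-19) = 1.
Times 169: 73·4225 + 96·(-3211) = 169, so (4225, -3211) solves it.
The general solution is x = 4225 + 96k, y = -3211 − 73k; taking k = -44 gives the smaller pair x = 1, y = 1.
Check: 73·1 + 96·1 = 73 + 96 = 169. ✓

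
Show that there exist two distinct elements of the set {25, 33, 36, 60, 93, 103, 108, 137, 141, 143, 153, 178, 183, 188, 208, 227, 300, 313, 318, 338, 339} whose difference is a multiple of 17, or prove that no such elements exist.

25 and 93 are such a pair.

Both 25 and 93 leave remainder 8 on division by 17; their difference 68 = 4·17 is a multiple of 17.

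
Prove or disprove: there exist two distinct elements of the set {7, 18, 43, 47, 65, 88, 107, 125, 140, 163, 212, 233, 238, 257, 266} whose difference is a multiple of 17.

Residues mod 17: 7↦7, 18↦1, 43↦9, 47↦13, 65↦14, 88↦3, 107↦5, 125↦6, 140↦4, 163↦10, 212↦8, 233↦12, 238↦0, 257↦2, 266↦11.
All 15 residues are distinct, so no two elements differ by a multiple of 17.

No, no such pair exists.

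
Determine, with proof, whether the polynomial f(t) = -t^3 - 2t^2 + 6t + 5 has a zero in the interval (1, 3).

Such a root exists.

f(1) = 8 and f(3) = -22, which have opposite signs.
As a polynomial, f is continuous on every closed interval.
By the Intermediate Value Theorem, f takes the value 0 somewhere in the open interval.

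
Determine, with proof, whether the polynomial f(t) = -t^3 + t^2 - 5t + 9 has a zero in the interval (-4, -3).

Evaluate at the endpoints: f(-4) = 109, f(-3) = 60 — same sign (positive).
f'(t) = -3t^2 + 2t - 5 has discriminant 2² − 4·(-3)·(-5) = -56 < 0, so f' has no real roots and is negative for every real t.
So f is strictly decreasing; between -4 and -3 its values lie between f(-4) = 109 and f(-3) = 60, all positive. Therefore f has no root in (-4, -3).

No such root exists.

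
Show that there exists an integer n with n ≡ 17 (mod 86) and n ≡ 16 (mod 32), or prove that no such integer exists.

Both moduli are multiples of 2 = gcd(86, 32), so any solution would satisfy n ≡ 17 and n ≡ 16 modulo 2 simultaneously.
These are incompatible: 17 − 16 = 1 is not divisible by 2.
So no integer satisfies both congruences.

No, no such integer exists.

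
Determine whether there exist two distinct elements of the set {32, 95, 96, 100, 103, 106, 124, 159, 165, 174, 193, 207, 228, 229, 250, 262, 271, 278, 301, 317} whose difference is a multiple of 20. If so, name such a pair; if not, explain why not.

No such pair exists.

Two integers differ by a multiple of 20 exactly when they have the same residue mod 20. The residues are 32↦12, 95↦15, 96↦16, 100↦0, 103↦3, 106↦6, 124↦4, 159↦19, 165↦5, 174↦14, 193↦13, 207↦7, 228↦8, 229↦9, 250↦10, 262↦2, 271↦11, 278↦18, 301↦1, 317↦17.
These 20 residues are pairwise different, hence no difference of two elements is divisible by 20.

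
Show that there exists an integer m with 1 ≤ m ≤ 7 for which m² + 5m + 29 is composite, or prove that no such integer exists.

m = 6

At m = 6: 6² + 5·6 + 29 = 95 = 5·19, which is composite.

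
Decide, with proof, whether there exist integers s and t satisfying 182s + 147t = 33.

No, no such integers exist.

Both 182 and 147 are divisible by gcd(182, 147) = 7, hence so is any combination 182s + 147t.
However 33 leaves remainder 5 on division by 7.
Therefore 182s + 147t = 33 has no solution in integers.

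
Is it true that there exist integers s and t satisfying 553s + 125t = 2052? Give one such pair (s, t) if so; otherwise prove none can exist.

s = 34, t = -134

Since gcd(553, 125) = 1, every integer is an integer combination of 553 and 125.
Run the Euclidean algorithm on 553 and 125: 553 = 4·125 + 53, 125 = 2·53 + 19, 53 = 2·19 + 15, 19 = 1·15 + 4, 15 = 3·4 + 3, 4 = 1·3 + 1, 3 = 3·1 + 0.
Back-substituting, 1 = 4 − 1·3 = 4 − (15 − 3·4) = −15 + 4·4 = −15 + 4·(19 − 1·15) = 4·19 − 5·15 = 4·19 − 5·(53 − 2·19) = −5·53 + 14·19 = −5·53 + 14·(125 − 2·53) = 14·125 − 33·53 = 14·125 − 33·(553 − 4·125) = −33·553 + 146·125; that is, 553·(-33) + 125·146 = 1.
Scaling by 2052 gives the particular solution (s, t) = (-67716, 299592).
The general solution is s = -67716 + 125k, t = 299592 − 553k; taking k = 542 gives the smaller pair s = 34, t = -134.
Indeed 553·34 + 125·(-134) = 18802 − 16750 = 2052.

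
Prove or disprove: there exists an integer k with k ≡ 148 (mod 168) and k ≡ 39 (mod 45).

No, no such integer exists.

Both moduli are multiples of 3 = gcd(168, 45), so any solution would satisfy k ≡ 148 and k ≡ 39 modulo 3 simultaneously.
But 148 mod 3 = 1 while 39 mod 3 = 0, a contradiction.
Hence the system has no solution.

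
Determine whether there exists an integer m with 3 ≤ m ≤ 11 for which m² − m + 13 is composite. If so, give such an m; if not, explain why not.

m = 11

At m = 11: 11² − 11 + 13 = 123 = 3·41, which is composite.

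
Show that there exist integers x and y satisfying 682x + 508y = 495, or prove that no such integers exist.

No, no such integers exist.

Both 682 and 508 are divisible by gcd(682, 508) = 2, hence so is any combination 682x + 508y.
But 495 = 2·247 + 1, so 2 ∤ 495.
Therefore 682x + 508y = 495 has no solution in integers.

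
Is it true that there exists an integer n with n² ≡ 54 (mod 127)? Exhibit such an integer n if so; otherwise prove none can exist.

There is no such integer.

Apply Euler's criterion with the prime 127: 54 is a quadratic residue iff 54^63 ≡ 1 (mod 127), and a non-residue iff it is ≡ −1.
Repeated squaring mod 127: 54^2 = 2916 ≡ 122; 54^4 ≡ 122² = 14884 ≡ 25; 54^8 ≡ 25² = 625 ≡ 117; 54^16 ≡ 117² = 13689 ≡ 100; 54^32 ≡ 100² = 10000 ≡ 94.
Since 63 = 32 + 16 + 8 + 4 + 2 + 1, 54^63 ≡ 94 · 100 · 117 · 25 · 122 · 54; multiplying out mod 127: 94·100 = 9400 ≡ 2, then 2·117 = 234 ≡ 107, then 107·25 = 2675 ≡ 8, then 8·122 = 976 ≡ 87, then 87·54 = 4698 ≡ 126. Thus 54^63 ≡ 126 ≡ −1 (mod 127).
The value −1 means 54 is a non-residue modulo 127, so n² ≡ 54 (mod 127) is impossible.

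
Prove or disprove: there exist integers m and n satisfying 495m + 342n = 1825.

Both 495 and 342 are divisible by gcd(495, 342) = 9, hence so is any combination 495m + 342n.
But 1825 = 9·202 + 7, so 9 ∤ 1825.
So the equation is unsolvable over ℤ.

No such integers exist.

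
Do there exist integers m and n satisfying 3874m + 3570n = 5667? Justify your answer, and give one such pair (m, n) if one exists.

No such integers exist.

Both 3874 and 3570 are divisible by gcd(3874, 3570) = 2, hence so is any combination 3874m + 3570n.
But 5667 is not a multiple of 2 (it leaves remainder 1).
So the equation is unsolvable over ℤ.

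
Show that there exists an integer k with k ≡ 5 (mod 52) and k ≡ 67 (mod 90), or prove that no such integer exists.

k = 2137

gcd(52, 90) = 2. A simultaneous solution exists iff 5 ≡ 67 (mod 2); here 5 mod 2 = 1 = 67 mod 2, so it does.
Put k = 5 + 52t, so we need 52t ≡ 62 (mod 90), equivalently (divide by 2) 26t ≡ 31 (mod 45).
To invert 26 modulo 45: 45 = 1·26 + 19, 26 = 1·19 + 7, 19 = 2·7 + 5, 7 = 1·5 + 2, 5 = 2·2 + 1, 2 = 2·1 + 0, and unwinding, 1 = 5 − 2·2 = 5 − 2·(7 − 1·5) = −2·7 + 3·5 = −2·7 + 3·(19 − 2·7) = 3·19 − 8·7 = 3·19 − 8·(26 − 1·19) = −8·26 + 11·19 = −8·26 + 11·(45 − 1·26) = 11·45 − 19·26. Thus 26⁻¹ ≡ -19 ≡ 26 (mod 45).
Multiplying by 26: t ≡ 26·31 = 806 ≡ 41 (mod 45).
Then k = 5 + 52·41 = 2137.
Indeed 2137 ≡ 5 (mod 52) and 2137 ≡ 67 (mod 90).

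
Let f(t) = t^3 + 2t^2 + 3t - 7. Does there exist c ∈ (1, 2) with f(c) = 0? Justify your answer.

Yes, f has a root in the interval.

f(1) = -1 and f(2) = 15, which have opposite signs.
Since f is a polynomial it is continuous on [1, 2].
The Intermediate Value Theorem then guarantees some c ∈ (1, 2) with f(c) = 0.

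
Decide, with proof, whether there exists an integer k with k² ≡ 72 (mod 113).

k = 80 works: 80² = 6400, and 6400 − 72 = 6328 = 56·113.

k = 80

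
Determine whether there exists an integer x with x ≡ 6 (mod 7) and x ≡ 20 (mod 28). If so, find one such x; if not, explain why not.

The moduli are not coprime: gcd(7, 28) = 7. Compatibility requires 7 ∣ (20 − 6) = 14, which holds, so solutions exist.
The integers ≡ 6 (mod 7) are 6, 13, 20, …; their remainders mod 28 are 6, 13, 20, so x = 20 is the first that is ≡ 20 (mod 28).
Verify: 20 = 2·7 + 6 and 20 = 0·28 + 20. ✓

x = 20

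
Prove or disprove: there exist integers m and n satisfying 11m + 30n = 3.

Since gcd(11, 30) = 1, every integer is an integer combination of 11 and 30.
Euclidean algorithm: 30 = 2·11 + 8, 11 = 1·8 + 3, 8 = 2·3 + 2, 3 = 1·2 + 1, 2 = 2·1 + 0.
Unwinding: 1 = 3 − 1·2 = 3 − (8 − 2·3) = −8 + 3·3 = −8 + 3·(11 − 1·8) = 3·11 − 4·8 = 3·11 − 4·(30 − 2·11) = −4·30 + 11·11, i.e. 11·11 + 30·(-4) = 1.
Times 3: 11·33 + 30·(-12) = 3, so (33, -12) solves it.
Subtracting 1·30 from m and adding 1·11 to n gives the tidier solution (3, -1).
Check: 11·3 + 30·(-1) = 33 − 30 = 3. ✓

m = 3, n = -1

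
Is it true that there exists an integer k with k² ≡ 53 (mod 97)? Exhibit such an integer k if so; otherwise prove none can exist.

Take k = 21. Then 21² = 441 = 4·97 + 53, so 21² ≡ 53 (mod 97).

k = 21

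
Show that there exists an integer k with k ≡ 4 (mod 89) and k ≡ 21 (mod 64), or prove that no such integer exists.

k = 5077

Since 89 and 64 share no common factor, CRT says the pair of congruences has a solution (unique mod 5696).
Any solution of the first congruence is k = 4 + 89t; substituting into the second, 89t ≡ 21 − 4 ≡ 17 (mod 64).
89 ≡ 25 (mod 64), so this reads 25t ≡ 17 (mod 64). To invert 25 modulo 64: 64 = 2·25 + 14, 25 = 1·14 + 11, 14 = 1·11 + 3, 11 = 3·3 + 2, 3 = 1·2 + 1, 2 = 2·1 + 0, and unwinding, 1 = 3 − 1·2 = 3 − (11 − 3·3) = −11 + 4·3 = −11 + 4·(14 − 1·11) = 4·14 − 5·11 = 4·14 − 5·(25 − 1·14) = −5·25 + 9·14 = −5·25 + 9·(64 − 2·25) = 9·64 − 23·25. Thus 25⁻¹ ≡ -23 ≡ 41 (mod 64).
Multiplying by 41: t ≡ 41·17 = 697 ≡ 57 (mod 64).
With t = 57: k = 4 + 89·57 = 5077.
Verify: 5077 = 57·89 + 4 and 5077 = 79·64 + 21. ✓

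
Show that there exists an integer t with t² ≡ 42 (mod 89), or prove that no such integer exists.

t = 24 works: 24² = 576, and 576 − 42 = 534 = 6·89.

t = 24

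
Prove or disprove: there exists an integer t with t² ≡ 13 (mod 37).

Apply Euler's criterion with the prime 37: 13 is a quadratic residue iff 13^18 ≡ 1 (mod 37), and a non-residue iff it is ≡ −1.
Squaring successively (mod 37): 13^2 = 169 ≡ 21; 13^4 ≡ 21² = 441 ≡ 34; 13^8 ≡ 34² = 1156 ≡ 9; 13^16 ≡ 9² = 81 ≡ 7.
Since 18 = 16 + 2, 13^18 ≡ 7 · 21; multiplying out mod 37: 7·21 = 147 ≡ 36. Thus 13^18 ≡ 36 ≡ −1 (mod 37).
By Euler's criterion 13 is a quadratic non-residue mod 37: no t satisfies t² ≡ 13 (mod 37).

No, no such integer exists.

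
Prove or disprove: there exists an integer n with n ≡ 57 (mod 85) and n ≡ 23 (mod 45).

Reduce both congruences modulo 5, which divides 85 and 45: they say n ≡ 57 (mod 5) and n ≡ 23 (mod 5).
These are incompatible: 57 − 23 = 34 is not divisible by 5.
So no integer satisfies both congruences.

No such integer exists.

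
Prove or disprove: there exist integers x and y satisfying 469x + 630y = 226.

Both 469 and 630 are divisible by gcd(469, 630) = 7, hence so is any combination 469x + 630y.
But 226 = 7·32 + 2, so 7 ∤ 226.
So the equation is unsolvable over ℤ.

No such integers exist.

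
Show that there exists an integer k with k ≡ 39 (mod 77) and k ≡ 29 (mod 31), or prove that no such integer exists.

k = 1579

The moduli 77 and 31 are coprime, so by the Chinese Remainder Theorem a unique solution modulo 2387 exists.
Write k = 39 + 77t and require 39 + 77t ≡ 29 (mod 31), i.e. 77t ≡ 21 (mod 31).
77 ≡ 15 (mod 31), so this reads 15t ≡ 21 (mod 31). Note 15·29 = 435 ≡ 1 (mod 31) (as 435 − 1 = 14·31), so 15⁻¹ ≡ 29.
Therefore t ≡ 29·21 = 609 ≡ 20 (mod 31).
Taking t = 20 gives k = 39 + 77·20 = 1579.
Check: 1579 mod 77 = 39, 1579 mod 31 = 29. ✓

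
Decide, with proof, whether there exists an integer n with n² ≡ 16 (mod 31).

n = 4

Take n = 4. Then 4² = 16, and since 0 ≤ 16 < 31 this is already reduced: 4² ≡ 16 (mod 31).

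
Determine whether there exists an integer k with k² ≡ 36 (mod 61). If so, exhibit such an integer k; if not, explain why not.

Take k = 6. Then 6² = 36, and since 0 ≤ 36 < 61 this is already reduced: 6² ≡ 36 (mod 61).

k = 6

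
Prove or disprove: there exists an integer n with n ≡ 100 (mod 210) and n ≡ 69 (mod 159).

No such integer exists.

Reduce both congruences modulo 3, which divides 210 and 159: they say n ≡ 100 (mod 3) and n ≡ 69 (mod 3).
However 100 ≡ 1 and 69 ≡ 0 (mod 3), and 1 ≠ 0.
So no integer satisfies both congruences.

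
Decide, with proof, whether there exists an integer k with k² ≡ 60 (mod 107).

Apply Euler's criterion with the prime 107: 60 is a quadratic residue iff 60^53 ≡ 1 (mod 107), and a non-residue iff it is ≡ −1.
Repeated squaring mod 107: 60^2 = 3600 ≡ 69; 60^4 ≡ 69² = 4761 ≡ 53; 60^8 ≡ 53² = 2809 ≡ 27; 60^16 ≡ 27² = 729 ≡ 87; 60^32 ≡ 87² = 7569 ≡ 79.
Since 53 = 32 + 16 + 4 + 1, 60^53 ≡ 79 · 87 · 53 · 60; multiplying out mod 107: 79·87 = 6873 ≡ 25, then 25·53 = 1325 ≡ 41, then 41·60 = 2460 ≡ 106. Thus 60^53 ≡ 106 ≡ −1 (mod 107).
The value −1 means 60 is a non-residue modulo 107, so k² ≡ 60 (mod 107) is impossible.

No such integer exists.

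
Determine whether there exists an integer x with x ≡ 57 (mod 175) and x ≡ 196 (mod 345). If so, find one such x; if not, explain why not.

There is no such integer.

Both moduli are multiples of 5 = gcd(175, 345), so any solution would satisfy x ≡ 57 and x ≡ 196 modulo 5 simultaneously.
However 57 ≡ 2 and 196 ≡ 1 (mod 5), and 2 ≠ 1.
Therefore no such x exists.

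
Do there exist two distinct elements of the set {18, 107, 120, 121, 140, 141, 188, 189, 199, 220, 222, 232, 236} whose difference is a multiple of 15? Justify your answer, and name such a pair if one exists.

Two integers differ by a multiple of 15 exactly when they have the same residue mod 15. The residues are 18↦3, 107↦2, 120↦0, 121↦1, 140↦5, 141↦6, 188↦8, 189↦9, 199↦4, 220↦10, 222↦12, 232↦7, 236↦11.
All 13 residues are distinct, so no two elements differ by a multiple of 15.

No such pair exists.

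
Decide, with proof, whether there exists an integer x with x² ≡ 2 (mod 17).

Take x = 6. Then 6² = 36 = 2·17 + 2, so 6² ≡ 2 (mod 17).

x = 6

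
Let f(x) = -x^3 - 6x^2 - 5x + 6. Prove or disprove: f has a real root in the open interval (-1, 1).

f(-1) = 6 and f(1) = -6, which have opposite signs.
As a polynomial, f is continuous on every closed interval.
By the Intermediate Value Theorem, f takes the value 0 somewhere in the open interval.

Yes, f has a root in the interval.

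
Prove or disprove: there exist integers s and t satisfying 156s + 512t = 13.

There are no such integers.

Any value of 156s + 512t is a multiple of gcd(156, 512) = 4.
But 13 is not a multiple of 4 (it leaves remainder 1).
Hence no integers s, t satisfy the equation.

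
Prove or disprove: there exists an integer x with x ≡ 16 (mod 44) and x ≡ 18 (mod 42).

The moduli are not coprime: gcd(44, 42) = 2. Compatibility requires 2 ∣ (18 − 16) = 2, which holds, so solutions exist.
List candidates x ≡ 16 (mod 44): 16, 60. Modulo 42 these are 16, 18; 60 gives 18 as required.
Indeed 60 ≡ 16 (mod 44) and 60 ≡ 18 (mod 42).

x = 60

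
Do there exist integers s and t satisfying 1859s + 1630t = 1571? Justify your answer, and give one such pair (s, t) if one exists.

Since gcd(1859, 1630) = 1, every integer is an integer combination of 1859 and 1630.
Euclidean algorithm: 1859 = 1·1630 + 229, 1630 = 7·229 + 27, 229 = 8·27 + 13, 27 = 2·13 + 1, 13 = 13·1 + 0.
Unwinding: 1 = 27 − 2·13 = 27 − 2·(229 − 8·27) = −2·229 + 17·27 = −2·229 + 17·(1630 − 7·229) = 17·1630 − 121·229 = 17·1630 − 121·(1859 − 1·1630) = −121·1859 + 138·1630, i.e. 1859·(-121) + 1630·138 = 1.
Multiplying through by 1571: s = (-121)·1571 = -190091, t = 138·1571 = 216798 is a solution.
Adding 117·1630 to s and subtracting 117·1859 from t gives the tidier solution (619, -705).
Indeed 1859·619 + 1630·(-705) = 1150721 − 1149150 = 1571.

s = 619, t = -705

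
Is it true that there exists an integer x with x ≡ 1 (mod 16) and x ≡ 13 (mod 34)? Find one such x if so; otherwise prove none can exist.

The moduli are not coprime: gcd(16, 34) = 2. Compatibility requires 2 ∣ (13 − 1) = 12, which holds, so solutions exist.
The integers ≡ 1 (mod 16) are 1, 17, 33, 49, 65, 81, …; their remainders mod 34 are 1, 17, 33, 15, 31, 13, so x = 81 is the first that is ≡ 13 (mod 34).
Check: 81 mod 16 = 1, 81 mod 34 = 13. ✓

x = 81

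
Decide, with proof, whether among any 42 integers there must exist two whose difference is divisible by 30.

Each integer lies in one of the 30 residue classes modulo 30.
Placing 42 integers into 30 classes, some class receives at least two — say a and b.
Their difference a − b is then a multiple of 30.

Yes, this is always true.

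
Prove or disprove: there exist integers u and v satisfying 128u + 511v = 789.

u = 90, v = -21

128 and 511 are coprime, so 128u + 511v ranges over all of ℤ.
Run the Euclidean algorithm on 511 and 128: 511 = 3·128 + 127, 128 = 1·127 + 1, 127 = 127·1 + 0.
Back-substituting, 1 = 128 − 1·127 = 128 − (511 − 3·128) = −511 + 4·128; that is, 128·4 + 511·(-1) = 1.
Multiplying through by 789: u = 4·789 = 3156, v = (-1)·789 = -789 is a solution.
Shifting by a multiple of (511, −128) keeps it a solution: u = 3156 − 6·511 = 90, v = -789 + 6·128 = -21.
Check: 128·90 + 511·(-21) = 11520 − 10731 = 789. ✓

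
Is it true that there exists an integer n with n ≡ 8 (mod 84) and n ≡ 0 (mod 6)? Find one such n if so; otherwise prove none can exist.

Both moduli are multiples of 6 = gcd(84, 6), so any solution would satisfy n ≡ 8 and n ≡ 0 modulo 6 simultaneously.
But 8 mod 6 = 2 while 0 mod 6 = 0, a contradiction.
Hence the system has no solution.

There is no such integer.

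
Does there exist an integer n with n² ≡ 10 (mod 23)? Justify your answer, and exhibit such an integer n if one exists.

Apply Euler's criterion with the prime 23: 10 is a quadratic residue iff 10^11 ≡ 1 (mod 23), and a non-residue iff it is ≡ −1.
Repeated squaring mod 23: 10^2 = 100 ≡ 8; 10^4 ≡ 8² = 64 ≡ 18; 10^8 ≡ 18² = 324 ≡ 2.
Since 11 = 8 + 2 + 1, 10^11 ≡ 2 · 8 · 10; multiplying out mod 23: 2·8 = 16 ≡ 16, then 16·10 = 160 ≡ 22. Thus 10^11 ≡ 22 ≡ −1 (mod 23).
The value −1 means 10 is a non-residue modulo 23, so n² ≡ 10 (mod 23) is impossible.

No, no such integer exists.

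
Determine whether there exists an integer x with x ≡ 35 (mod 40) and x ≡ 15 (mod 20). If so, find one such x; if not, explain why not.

Here gcd(40, 20) = 20, and both 35 and 15 leave remainder 15 mod 20, so the system is consistent.
The smallest candidate x = 35 works directly: 35 ≡ 15 (mod 20).
Verify: 35 = 0·40 + 35 and 35 = 1·20 + 15. ✓

x = 35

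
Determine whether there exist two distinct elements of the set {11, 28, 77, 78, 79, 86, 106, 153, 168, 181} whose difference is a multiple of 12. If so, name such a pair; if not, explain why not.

Two integers differ by a multiple of 12 exactly when they have the same residue mod 12. The residues are 11↦11, 28↦4, 77↦5, 78↦6, 79↦7, 86↦2, 106↦10, 153↦9, 168↦0, 181↦1.
No residue repeats among the 10 elements, so no pair has difference ≡ 0 (mod 12).

No, no such pair exists.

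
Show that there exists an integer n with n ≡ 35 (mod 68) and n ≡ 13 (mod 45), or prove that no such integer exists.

n = 103

The moduli 68 and 45 are coprime, so by the Chinese Remainder Theorem a unique solution modulo 3060 exists.
Any solution of the first congruence is n = 35 + 68t; substituting into the second, 68t ≡ 13 − 35 ≡ 23 (mod 45).
68 ≡ 23 (mod 45), so this reads 23t ≡ 23 (mod 45). Invert 23 mod 45 by the Euclidean algorithm: 45 = 1·23 + 22, 23 = 1·22 + 1, 22 = 22·1 + 0; back-substituting, 1 = 23 − 1·22 = 23 − (45 − 1·23) = −45 + 2·23. Hence 23·2 ≡ 1, so 23⁻¹ ≡ 2 (mod 45).
Multiplying by 2: t ≡ 2·23 = 46 ≡ 1 (mod 45).
Taking t = 1 gives n = 35 + 68·1 = 103.
Check: 103 mod 68 = 35, 103 mod 45 = 13. ✓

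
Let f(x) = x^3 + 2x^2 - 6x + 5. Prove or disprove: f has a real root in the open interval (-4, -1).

f(-4) = -3 and f(-1) = 12, which have opposite signs.
f is continuous everywhere (it is a polynomial), in particular on [-4, -1].
By the Intermediate Value Theorem, f takes the value 0 somewhere in the open interval.

Yes, f has a root in the interval.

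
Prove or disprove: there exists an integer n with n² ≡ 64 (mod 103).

Take n = 8. Then 8² = 64, and since 0 ≤ 64 < 103 this is already reduced: 8² ≡ 64 (mod 103).

n = 8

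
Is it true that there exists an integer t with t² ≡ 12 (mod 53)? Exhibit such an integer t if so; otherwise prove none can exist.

Apply Euler's criterion with the prime 53: 12 is a quadratic residue iff 12^26 ≡ 1 (mod 53), and a non-residue iff it is ≡ −1.
Squaring successively (mod 53): 12^2 = 144 ≡ 38; 12^4 ≡ 38² = 1444 ≡ 13; 12^8 ≡ 13² = 169 ≡ 10; 12^16 ≡ 10² = 100 ≡ 47.
Since 26 = 16 + 8 + 2, 12^26 ≡ 47 · 10 · 38; multiplying out mod 53: 47·10 = 470 ≡ 46, then 46·38 = 1748 ≡ 52. Thus 12^26 ≡ 52 ≡ −1 (mod 53).
By Euler's criterion 12 is a quadratic non-residue mod 53: no t satisfies t² ≡ 12 (mod 53).

No, no such integer exists.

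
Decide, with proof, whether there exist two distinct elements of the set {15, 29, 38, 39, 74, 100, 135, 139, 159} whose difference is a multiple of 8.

Both 15 and 39 leave remainder 7 on division by 8; their difference 24 = 3·8 is a multiple of 8.

The pair (15, 39) works.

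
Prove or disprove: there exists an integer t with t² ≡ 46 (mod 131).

t = 96

Take t = 96. Then 96² = 9216 = 70·131 + 46, so 96² ≡ 46 (mod 131).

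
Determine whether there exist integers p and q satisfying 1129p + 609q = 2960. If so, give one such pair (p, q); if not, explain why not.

p = 521, q = -961

Since gcd(1129, 609) = 1, every integer is an integer combination of 1129 and 609.
Dividing repeatedly: 1129 = 1·609 + 520, 609 = 1·520 + 89, 520 = 5·89 + 75, 89 = 1·75 + 14, 75 = 5·14 + 5, 14 = 2·5 + 4, 5 = 1·4 + 1, 4 = 4·1 + 0.
Working back up the chain: 1 = 5 − 1·4 = 5 − (14 − 2·5) = −14 + 3·5 = −14 + 3·(75 − 5·14) = 3·75 − 16·14 = 3·75 − 16·(89 − 1·75) = −16·89 + 19·75 = −16·89 + 19·(520 − 5·89) = 19·520 − 111·89 = 19·520 − 111·(609 − 1·520) = −111·609 + 130·520 = −111·609 + 130·(1129 − 1·609) = 130·1129 − 241·609. So 1129·130 + 609·(-241) = 1.
Times 2960: 1129·384800 + 609·(-713360) = 2960, so (384800, -713360) solves it.
Shifting by a multiple of (609, −1129) keeps it a solution: p = 384800 − 631·609 = 521, q = -713360 + 631·1129 = -961.
Indeed 1129·521 + 609·(-961) = 588209 − 585249 = 2960.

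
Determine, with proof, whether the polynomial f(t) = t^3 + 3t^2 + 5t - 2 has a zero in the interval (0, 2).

f(0) = -2 and f(2) = 28, which have opposite signs.
As a polynomial, f is continuous on every closed interval.
By the Intermediate Value Theorem f must vanish at some point of (0, 2).

Such a root exists.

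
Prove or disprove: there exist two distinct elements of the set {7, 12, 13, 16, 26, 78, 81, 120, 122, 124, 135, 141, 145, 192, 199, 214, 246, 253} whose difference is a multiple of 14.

12 mod 14 = 12 and 26 mod 14 = 12, so 26 − 12 = 14 = 1·14.

12 and 26 are such a pair.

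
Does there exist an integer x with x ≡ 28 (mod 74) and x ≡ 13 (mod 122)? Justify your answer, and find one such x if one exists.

Both moduli are multiples of 2 = gcd(74, 122), so any solution would satisfy x ≡ 28 and x ≡ 13 modulo 2 simultaneously.
However 28 ≡ 0 and 13 ≡ 1 (mod 2), and 0 ≠ 1.
Therefore no such x exists.

No such integer exists.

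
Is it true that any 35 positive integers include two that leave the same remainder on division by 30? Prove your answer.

Each integer lies in one of the 30 residue classes modulo 30.
Since 35 > 30, two of the 35 integers must share a residue class by the pigeonhole principle; call them a and b.
So a and b have equal remainders mod 30, which is exactly what was to be shown.

Yes, this is always true.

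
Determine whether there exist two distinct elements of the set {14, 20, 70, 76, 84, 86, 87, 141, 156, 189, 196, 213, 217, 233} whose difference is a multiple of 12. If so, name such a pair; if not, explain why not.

The pair (14, 86) works.

Both 14 and 86 leave remainder 2 on division by 12; their difference 72 = 6·12 is a multiple of 12.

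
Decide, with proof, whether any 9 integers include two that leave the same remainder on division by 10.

Take the 9 consecutive integers 10, 11, …, 18: their residues mod 10 are all distinct because 9 ≤ 10.
So no two of them leave the same remainder on division by 10; the claim fails for this set.

No; for instance {10, 11, 12, 13, 14, 15, 16, 17, 18} is a counterexample.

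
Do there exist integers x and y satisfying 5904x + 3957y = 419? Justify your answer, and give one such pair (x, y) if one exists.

There are no such integers.

gcd(5904, 3957) = 3, so every integer of the form 5904x + 3957y is a multiple of 3.
However 419 leaves remainder 2 on division by 3.
So the equation is unsolvable over ℤ.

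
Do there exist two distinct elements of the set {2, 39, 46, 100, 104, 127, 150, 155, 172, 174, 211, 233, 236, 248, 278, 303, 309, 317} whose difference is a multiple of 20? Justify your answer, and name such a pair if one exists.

Reduce each element modulo 20: 2↦2, 39↦19, 46↦6, 100↦0, 104↦4, 127↦7, 150↦10, 155↦15, 172↦12, 174↦14, 211↦11, 233↦13, 236↦16, 248↦8, 278↦18, 303↦3, 309↦9, 317↦17.
All 18 residues are distinct, so no two elements differ by a multiple of 20.

There is no such pair.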